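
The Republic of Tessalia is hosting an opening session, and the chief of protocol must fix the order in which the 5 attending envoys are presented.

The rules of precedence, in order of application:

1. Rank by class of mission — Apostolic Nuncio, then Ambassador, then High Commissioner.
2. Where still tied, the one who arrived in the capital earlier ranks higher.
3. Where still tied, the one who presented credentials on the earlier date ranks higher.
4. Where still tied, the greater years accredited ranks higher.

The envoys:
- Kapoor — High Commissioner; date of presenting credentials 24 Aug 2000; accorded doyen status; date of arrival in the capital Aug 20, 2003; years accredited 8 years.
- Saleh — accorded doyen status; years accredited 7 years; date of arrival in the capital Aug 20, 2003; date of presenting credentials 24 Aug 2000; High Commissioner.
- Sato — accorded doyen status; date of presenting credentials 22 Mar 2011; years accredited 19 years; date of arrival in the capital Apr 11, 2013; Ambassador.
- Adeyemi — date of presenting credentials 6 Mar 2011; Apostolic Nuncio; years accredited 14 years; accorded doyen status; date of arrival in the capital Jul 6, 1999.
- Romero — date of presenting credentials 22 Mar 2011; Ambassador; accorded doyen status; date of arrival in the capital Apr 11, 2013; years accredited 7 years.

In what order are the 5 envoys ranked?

Adeyemi, Sato, Romero, Kapoor, Saleh

By class of mission: Adeyemi (Apostolic Nuncio); then Sato and Romero (Ambassador); then Kapoor and Saleh (High Commissioner).
Sato and Romero both have date of arrival in the capital Apr 11, 2013, so the next rule applies.
Sato and Romero both have date of presenting credentials 22 Mar 2011, so the next rule applies.
Among Sato and Romero, by years accredited (higher first): Sato (19 years) before Romero (7 years).
Kapoor and Saleh both have date of arrival in the capital Aug 20, 2003, so the next rule applies.
Kapoor and Saleh both have date of presenting credentials 24 Aug 2000, so the next rule applies.
Among Kapoor and Saleh, by years accredited (higher first): Kapoor (8 years) before Saleh (7 years).
Full order: Adeyemi, Sato, Romero, Kapoor, Saleh.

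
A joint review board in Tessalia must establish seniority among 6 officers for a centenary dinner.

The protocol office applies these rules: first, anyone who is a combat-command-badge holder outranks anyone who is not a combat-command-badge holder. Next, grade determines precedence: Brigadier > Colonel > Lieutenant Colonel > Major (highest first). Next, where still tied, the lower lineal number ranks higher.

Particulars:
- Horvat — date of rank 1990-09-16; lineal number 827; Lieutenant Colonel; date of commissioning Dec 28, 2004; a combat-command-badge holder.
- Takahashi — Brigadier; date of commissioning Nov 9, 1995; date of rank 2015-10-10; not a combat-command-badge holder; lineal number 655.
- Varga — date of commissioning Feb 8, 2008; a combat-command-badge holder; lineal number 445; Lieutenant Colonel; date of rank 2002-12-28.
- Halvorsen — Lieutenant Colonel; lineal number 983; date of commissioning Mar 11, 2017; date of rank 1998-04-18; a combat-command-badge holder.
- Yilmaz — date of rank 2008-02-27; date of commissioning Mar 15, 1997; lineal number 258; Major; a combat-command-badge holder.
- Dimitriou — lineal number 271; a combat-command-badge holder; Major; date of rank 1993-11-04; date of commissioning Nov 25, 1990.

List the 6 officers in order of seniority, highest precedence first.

Varga, Horvat, Halvorsen, Yilmaz, Dimitriou, Takahashi

By the first rule: Varga, Horvat, Halvorsen, Yilmaz and Dimitriou (each a combat-command-badge holder); then Takahashi (not a combat-command-badge holder).
Among Varga, Horvat, Halvorsen, Yilmaz and Dimitriou, by grade: Varga, Horvat and Halvorsen (Lieutenant Colonel) before Yilmaz and Dimitriou (Major).
Among Varga, Horvat and Halvorsen, by lineal number (lower first): Varga (445) before Horvat (827) before Halvorsen (983).
Among Yilmaz and Dimitriou, by lineal number (lower first): Yilmaz (258) before Dimitriou (271).
Full order: Varga, Horvat, Halvorsen, Yilmaz, Dimitriou, Takahashi.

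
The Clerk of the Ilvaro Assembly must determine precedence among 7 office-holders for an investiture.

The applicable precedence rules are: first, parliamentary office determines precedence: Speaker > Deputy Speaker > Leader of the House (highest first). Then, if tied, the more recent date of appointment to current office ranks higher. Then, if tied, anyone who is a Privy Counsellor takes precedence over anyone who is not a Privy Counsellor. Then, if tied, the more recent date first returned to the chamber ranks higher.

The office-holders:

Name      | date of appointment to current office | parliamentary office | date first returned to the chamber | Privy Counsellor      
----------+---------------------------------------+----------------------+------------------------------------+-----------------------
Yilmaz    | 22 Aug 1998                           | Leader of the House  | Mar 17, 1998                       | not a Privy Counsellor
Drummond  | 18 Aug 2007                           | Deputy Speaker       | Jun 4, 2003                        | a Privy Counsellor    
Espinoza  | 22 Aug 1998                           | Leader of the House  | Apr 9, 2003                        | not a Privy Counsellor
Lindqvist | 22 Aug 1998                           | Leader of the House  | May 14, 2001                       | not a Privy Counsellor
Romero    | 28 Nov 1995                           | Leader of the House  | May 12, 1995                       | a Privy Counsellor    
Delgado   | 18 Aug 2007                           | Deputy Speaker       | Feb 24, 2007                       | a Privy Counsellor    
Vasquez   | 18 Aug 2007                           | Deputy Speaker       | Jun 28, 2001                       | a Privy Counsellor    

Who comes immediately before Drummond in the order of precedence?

Delgado

By parliamentary office: Delgado, Drummond and Vasquez (Deputy Speaker); then Espinoza, Lindqvist, Yilmaz and Romero (Leader of the House).
Delgado, Drummond and Vasquez all have date of appointment to current office 18 Aug 2007, so the next rule applies.
Delgado, Drummond and Vasquez are each a Privy Counsellor, so the next rule applies.
Among Delgado, Drummond and Vasquez, by date first returned to the chamber (later first): Delgado (Feb 24, 2007) before Drummond (Jun 4, 2003) before Vasquez (Jun 28, 2001).
Among Espinoza, Lindqvist, Yilmaz and Romero, by date of appointment to current office (later first): Espinoza, Lindqvist and Yilmaz (22 Aug 1998) before Romero (28 Nov 1995).
Espinoza, Lindqvist and Yilmaz are each not a Privy Counsellor, so the next rule applies.
Among Espinoza, Lindqvist and Yilmaz, by date first returned to the chamber (later first): Espinoza (Apr 9, 2003) before Lindqvist (May 14, 2001) before Yilmaz (Mar 17, 1998).
Order: Delgado, Drummond, Vasquez, Espinoza, Lindqvist, Yilmaz, Romero.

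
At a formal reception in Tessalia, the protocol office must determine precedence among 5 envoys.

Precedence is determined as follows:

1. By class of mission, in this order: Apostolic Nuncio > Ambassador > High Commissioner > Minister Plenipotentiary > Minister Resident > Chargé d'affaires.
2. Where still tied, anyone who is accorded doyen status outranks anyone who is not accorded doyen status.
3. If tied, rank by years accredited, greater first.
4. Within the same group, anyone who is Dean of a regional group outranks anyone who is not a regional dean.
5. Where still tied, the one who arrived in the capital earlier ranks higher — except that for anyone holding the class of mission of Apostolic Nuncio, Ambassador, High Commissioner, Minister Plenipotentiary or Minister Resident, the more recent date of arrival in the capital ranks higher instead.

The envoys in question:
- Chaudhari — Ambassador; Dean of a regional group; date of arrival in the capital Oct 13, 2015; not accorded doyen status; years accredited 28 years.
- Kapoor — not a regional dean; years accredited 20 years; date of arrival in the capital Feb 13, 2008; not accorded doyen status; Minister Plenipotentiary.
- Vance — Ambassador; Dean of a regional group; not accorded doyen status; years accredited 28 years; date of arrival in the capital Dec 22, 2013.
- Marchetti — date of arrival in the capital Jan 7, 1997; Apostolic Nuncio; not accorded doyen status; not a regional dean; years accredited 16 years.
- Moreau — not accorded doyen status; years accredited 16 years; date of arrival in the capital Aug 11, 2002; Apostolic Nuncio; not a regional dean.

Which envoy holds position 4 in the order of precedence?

Vance

By class of mission: Moreau and Marchetti (Apostolic Nuncio); then Chaudhari and Vance (Ambassador); then Kapoor (Minister Plenipotentiary).
Moreau and Marchetti are each not accorded doyen status, so the next rule applies.
Moreau and Marchetti both have years accredited 16 years, so the next rule applies.
Moreau and Marchetti are each not a regional dean, so the next rule applies.
Among Moreau and Marchetti, by date of arrival in the capital (later first) (reversed rule for this group): Moreau (Aug 11, 2002) before Marchetti (Jan 7, 1997).
Chaudhari and Vance are each not accorded doyen status, so the next rule applies.
Chaudhari and Vance both have years accredited 28 years, so the next rule applies.
Chaudhari and Vance are each Dean of a regional group, so the next rule applies.
Among Chaudhari and Vance, by date of arrival in the capital (later first) (reversed rule for this group): Chaudhari (Oct 13, 2015) before Vance (Dec 22, 2013).
Order: Moreau, Marchetti, Chaudhari, Vance, Kapoor.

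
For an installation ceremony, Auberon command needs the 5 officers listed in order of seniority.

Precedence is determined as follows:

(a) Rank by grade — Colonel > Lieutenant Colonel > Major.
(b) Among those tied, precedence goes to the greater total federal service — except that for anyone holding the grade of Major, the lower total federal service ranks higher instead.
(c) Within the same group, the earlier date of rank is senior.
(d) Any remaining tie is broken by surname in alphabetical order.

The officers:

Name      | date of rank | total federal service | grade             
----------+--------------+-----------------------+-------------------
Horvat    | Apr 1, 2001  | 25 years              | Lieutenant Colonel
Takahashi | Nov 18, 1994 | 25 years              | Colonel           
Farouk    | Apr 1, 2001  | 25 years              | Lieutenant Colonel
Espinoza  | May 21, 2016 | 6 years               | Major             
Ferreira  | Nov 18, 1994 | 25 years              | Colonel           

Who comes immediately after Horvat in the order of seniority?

By grade: Ferreira and Takahashi (Colonel); then Farouk and Horvat (Lieutenant Colonel); then Espinoza (Major).
Ferreira and Takahashi both have total federal service 25 years, so the next rule applies.
Ferreira and Takahashi both have date of rank Nov 18, 1994, so the next rule applies.
Among Ferreira and Takahashi, alphabetically by surname: Ferreira before Takahashi.
Farouk and Horvat both have total federal service 25 years, so the next rule applies.
Farouk and Horvat both have date of rank Apr 1, 2001, so the next rule applies.
Among Farouk and Horvat, alphabetically by surname: Farouk before Horvat.
Order: Ferreira, Takahashi, Farouk, Horvat, Espinoza.

Espinoza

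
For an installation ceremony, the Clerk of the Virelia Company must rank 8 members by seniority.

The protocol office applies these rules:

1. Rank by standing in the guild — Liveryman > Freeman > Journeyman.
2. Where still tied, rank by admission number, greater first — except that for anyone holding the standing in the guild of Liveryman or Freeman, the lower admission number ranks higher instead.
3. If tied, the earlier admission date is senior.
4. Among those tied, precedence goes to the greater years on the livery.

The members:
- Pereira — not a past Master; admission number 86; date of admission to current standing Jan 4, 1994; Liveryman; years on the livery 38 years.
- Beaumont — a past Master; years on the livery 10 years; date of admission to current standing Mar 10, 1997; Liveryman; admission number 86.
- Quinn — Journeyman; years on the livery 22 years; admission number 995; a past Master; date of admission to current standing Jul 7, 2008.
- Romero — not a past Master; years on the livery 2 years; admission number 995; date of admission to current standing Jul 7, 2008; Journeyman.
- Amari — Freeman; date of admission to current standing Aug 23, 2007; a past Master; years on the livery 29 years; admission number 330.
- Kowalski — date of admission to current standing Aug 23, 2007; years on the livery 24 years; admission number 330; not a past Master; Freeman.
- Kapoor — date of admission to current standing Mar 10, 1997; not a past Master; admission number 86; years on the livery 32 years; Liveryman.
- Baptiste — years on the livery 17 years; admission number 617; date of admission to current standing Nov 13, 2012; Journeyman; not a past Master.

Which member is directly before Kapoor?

By standing in the guild: Pereira, Kapoor and Beaumont (Liveryman); then Amari and Kowalski (Freeman); then Quinn, Romero and Baptiste (Journeyman).
Pereira, Kapoor and Beaumont all have admission number 86, so the next rule applies.
Among Pereira, Kapoor and Beaumont, by date of admission to current standing (earlier first): Pereira (Jan 4, 1994) before Kapoor and Beaumont (Mar 10, 1997).
Among Kapoor and Beaumont, by years on the livery (higher first): Kapoor (32 years) before Beaumont (10 years).
Amari and Kowalski both have admission number 330, so the next rule applies.
Amari and Kowalski both have date of admission to current standing Aug 23, 2007, so the next rule applies.
Among Amari and Kowalski, by years on the livery (higher first): Amari (29 years) before Kowalski (24 years).
Among Quinn, Romero and Baptiste, by admission number (higher first): Quinn and Romero (995) before Baptiste (617).
Quinn and Romero both have date of admission to current standing Jul 7, 2008, so the next rule applies.
Among Quinn and Romero, by years on the livery (higher first): Quinn (22 years) before Romero (2 years).
Order: Pereira, Kapoor, Beaumont, Amari, Kowalski, Quinn, Romero, Baptiste.

Pereira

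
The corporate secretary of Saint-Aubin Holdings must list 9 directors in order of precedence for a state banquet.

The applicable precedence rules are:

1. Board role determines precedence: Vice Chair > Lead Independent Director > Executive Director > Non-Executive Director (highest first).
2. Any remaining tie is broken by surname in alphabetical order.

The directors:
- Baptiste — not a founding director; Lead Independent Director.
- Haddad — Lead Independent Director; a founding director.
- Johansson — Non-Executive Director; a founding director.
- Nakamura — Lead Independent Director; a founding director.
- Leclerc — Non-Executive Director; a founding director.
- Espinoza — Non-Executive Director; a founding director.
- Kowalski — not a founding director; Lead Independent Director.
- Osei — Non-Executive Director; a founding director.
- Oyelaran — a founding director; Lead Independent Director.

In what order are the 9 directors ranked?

Baptiste, Haddad, Kowalski, Nakamura, Oyelaran, Espinoza, Johansson, Leclerc, Osei

By board role: Baptiste, Haddad, Kowalski, Nakamura and Oyelaran (Lead Independent Director); then Espinoza, Johansson, Leclerc and Osei (Non-Executive Director).
Among Baptiste, Haddad, Kowalski, Nakamura and Oyelaran, alphabetically by surname: Baptiste before Haddad before Kowalski before Nakamura before Oyelaran.
Among Espinoza, Johansson, Leclerc and Osei, alphabetically by surname: Espinoza before Johansson before Leclerc before Osei.
Full order: Baptiste, Haddad, Kowalski, Nakamura, Oyelaran, Espinoza, Johansson, Leclerc, Osei.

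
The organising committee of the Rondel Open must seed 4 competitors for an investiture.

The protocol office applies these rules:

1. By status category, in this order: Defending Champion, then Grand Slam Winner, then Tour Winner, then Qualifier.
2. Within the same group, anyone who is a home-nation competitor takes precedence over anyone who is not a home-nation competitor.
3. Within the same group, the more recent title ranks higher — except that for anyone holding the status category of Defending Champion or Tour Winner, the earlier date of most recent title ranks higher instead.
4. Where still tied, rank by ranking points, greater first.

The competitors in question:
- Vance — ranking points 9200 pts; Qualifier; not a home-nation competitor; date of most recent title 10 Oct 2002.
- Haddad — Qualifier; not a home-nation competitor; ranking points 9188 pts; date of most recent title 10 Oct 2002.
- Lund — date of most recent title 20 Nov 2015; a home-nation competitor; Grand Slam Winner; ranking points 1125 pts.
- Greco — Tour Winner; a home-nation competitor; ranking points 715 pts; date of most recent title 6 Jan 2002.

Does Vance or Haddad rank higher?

Vance

By status category: Lund (Grand Slam Winner); then Greco (Tour Winner); then Vance and Haddad (Qualifier).
Vance and Haddad are each not a home-nation competitor, so the next rule applies.
Vance and Haddad both have date of most recent title 10 Oct 2002, so the next rule applies.
Among Vance and Haddad, by ranking points (higher first): Vance (9200 pts) before Haddad (9188 pts).
So Vance takes precedence.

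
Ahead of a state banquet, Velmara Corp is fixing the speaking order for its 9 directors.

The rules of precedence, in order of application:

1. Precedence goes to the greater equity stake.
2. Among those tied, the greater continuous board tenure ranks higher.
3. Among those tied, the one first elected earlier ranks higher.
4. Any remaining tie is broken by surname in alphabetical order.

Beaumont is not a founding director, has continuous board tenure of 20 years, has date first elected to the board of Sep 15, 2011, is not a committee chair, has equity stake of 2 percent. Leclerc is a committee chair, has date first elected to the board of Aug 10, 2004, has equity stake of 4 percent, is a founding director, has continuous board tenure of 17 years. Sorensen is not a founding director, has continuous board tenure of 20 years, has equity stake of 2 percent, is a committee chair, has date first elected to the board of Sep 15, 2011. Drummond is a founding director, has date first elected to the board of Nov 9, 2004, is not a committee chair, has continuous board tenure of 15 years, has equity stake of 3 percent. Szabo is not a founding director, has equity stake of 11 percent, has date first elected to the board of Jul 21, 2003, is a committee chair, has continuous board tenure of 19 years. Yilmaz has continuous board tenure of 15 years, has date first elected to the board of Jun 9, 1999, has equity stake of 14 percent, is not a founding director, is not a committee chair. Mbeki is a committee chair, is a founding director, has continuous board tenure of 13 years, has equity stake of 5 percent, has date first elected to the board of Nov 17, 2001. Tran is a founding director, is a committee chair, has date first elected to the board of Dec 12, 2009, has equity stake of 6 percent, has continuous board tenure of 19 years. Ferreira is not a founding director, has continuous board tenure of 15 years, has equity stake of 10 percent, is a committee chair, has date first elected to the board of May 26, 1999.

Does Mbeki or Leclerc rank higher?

Mbeki

By equity stake (higher first): Yilmaz (14 percent); then Szabo (11 percent); then Ferreira (10 percent); then Tran (6 percent); then Mbeki (5 percent); then Leclerc (4 percent); then Drummond (3 percent); then Beaumont and Sorensen (both 2 percent).
Beaumont and Sorensen both have continuous board tenure 20 years, so the next rule applies.
Beaumont and Sorensen both have date first elected to the board Sep 15, 2011, so the next rule applies.
Among Beaumont and Sorensen, alphabetically by surname: Beaumont before Sorensen.
So Mbeki takes precedence.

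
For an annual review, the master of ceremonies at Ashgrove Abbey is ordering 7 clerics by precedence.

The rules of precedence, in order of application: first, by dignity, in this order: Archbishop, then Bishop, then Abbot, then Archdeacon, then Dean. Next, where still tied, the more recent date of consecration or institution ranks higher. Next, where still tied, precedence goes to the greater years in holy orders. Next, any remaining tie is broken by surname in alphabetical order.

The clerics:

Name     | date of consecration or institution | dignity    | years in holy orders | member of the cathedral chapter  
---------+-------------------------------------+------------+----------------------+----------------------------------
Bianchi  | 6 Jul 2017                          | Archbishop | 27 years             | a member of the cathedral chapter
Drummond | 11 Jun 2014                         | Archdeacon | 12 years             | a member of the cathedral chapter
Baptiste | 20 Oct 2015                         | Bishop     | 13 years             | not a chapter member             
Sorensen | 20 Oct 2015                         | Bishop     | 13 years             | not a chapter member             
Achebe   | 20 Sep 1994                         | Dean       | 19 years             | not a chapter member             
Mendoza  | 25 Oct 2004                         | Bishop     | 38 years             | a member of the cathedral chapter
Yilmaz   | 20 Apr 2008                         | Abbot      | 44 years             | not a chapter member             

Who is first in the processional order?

By dignity: Bianchi (Archbishop); then Baptiste, Sorensen and Mendoza (Bishop); then Yilmaz (Abbot); then Drummond (Archdeacon); then Achebe (Dean).
Among Baptiste, Sorensen and Mendoza, by date of consecration or institution (later first): Baptiste and Sorensen (20 Oct 2015) before Mendoza (25 Oct 2004).
Baptiste and Sorensen both have years in holy orders 13 years, so the next rule applies.
Among Baptiste and Sorensen, alphabetically by surname: Baptiste before Sorensen.
Order: Bianchi, Baptiste, Sorensen, Mendoza, Yilmaz, Drummond, Achebe.

Bianchi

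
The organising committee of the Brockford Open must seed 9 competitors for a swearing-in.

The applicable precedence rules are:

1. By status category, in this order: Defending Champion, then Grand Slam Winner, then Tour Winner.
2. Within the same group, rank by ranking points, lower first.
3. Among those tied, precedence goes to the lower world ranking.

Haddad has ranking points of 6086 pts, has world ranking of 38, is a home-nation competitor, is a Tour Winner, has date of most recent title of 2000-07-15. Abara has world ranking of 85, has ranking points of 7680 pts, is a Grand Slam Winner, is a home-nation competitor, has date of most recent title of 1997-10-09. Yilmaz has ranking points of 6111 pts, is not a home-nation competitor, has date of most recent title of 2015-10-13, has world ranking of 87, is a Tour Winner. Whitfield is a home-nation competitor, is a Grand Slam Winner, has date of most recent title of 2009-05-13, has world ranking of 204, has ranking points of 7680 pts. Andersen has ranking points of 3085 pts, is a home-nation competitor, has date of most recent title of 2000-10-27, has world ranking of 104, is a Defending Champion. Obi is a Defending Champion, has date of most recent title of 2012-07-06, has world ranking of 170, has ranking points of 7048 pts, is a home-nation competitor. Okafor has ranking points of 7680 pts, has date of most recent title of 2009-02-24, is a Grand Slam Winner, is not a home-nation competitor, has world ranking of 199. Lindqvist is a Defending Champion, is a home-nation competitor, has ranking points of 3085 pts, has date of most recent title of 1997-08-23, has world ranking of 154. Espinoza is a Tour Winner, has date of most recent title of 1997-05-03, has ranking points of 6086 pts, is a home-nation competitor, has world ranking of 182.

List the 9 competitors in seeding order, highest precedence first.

Andersen, Lindqvist, Obi, Abara, Okafor, Whitfield, Haddad, Espinoza, Yilmaz

By status category: Andersen, Lindqvist and Obi (Defending Champion); then Abara, Okafor and Whitfield (Grand Slam Winner); then Haddad, Espinoza and Yilmaz (Tour Winner).
Among Andersen, Lindqvist and Obi, by ranking points (lower first): Andersen and Lindqvist (3085 pts) before Obi (7048 pts).
Among Andersen and Lindqvist, by world ranking (lower first): Andersen (104) before Lindqvist (154).
Abara, Okafor and Whitfield all have ranking points 7680 pts, so the next rule applies.
Among Abara, Okafor and Whitfield, by world ranking (lower first): Abara (85) before Okafor (199) before Whitfield (204).
Among Haddad, Espinoza and Yilmaz, by ranking points (lower first): Haddad and Espinoza (6086 pts) before Yilmaz (6111 pts).
Among Haddad and Espinoza, by world ranking (lower first): Haddad (38) before Espinoza (182).
Full order: Andersen, Lindqvist, Obi, Abara, Okafor, Whitfield, Haddad, Espinoza, Yilmaz.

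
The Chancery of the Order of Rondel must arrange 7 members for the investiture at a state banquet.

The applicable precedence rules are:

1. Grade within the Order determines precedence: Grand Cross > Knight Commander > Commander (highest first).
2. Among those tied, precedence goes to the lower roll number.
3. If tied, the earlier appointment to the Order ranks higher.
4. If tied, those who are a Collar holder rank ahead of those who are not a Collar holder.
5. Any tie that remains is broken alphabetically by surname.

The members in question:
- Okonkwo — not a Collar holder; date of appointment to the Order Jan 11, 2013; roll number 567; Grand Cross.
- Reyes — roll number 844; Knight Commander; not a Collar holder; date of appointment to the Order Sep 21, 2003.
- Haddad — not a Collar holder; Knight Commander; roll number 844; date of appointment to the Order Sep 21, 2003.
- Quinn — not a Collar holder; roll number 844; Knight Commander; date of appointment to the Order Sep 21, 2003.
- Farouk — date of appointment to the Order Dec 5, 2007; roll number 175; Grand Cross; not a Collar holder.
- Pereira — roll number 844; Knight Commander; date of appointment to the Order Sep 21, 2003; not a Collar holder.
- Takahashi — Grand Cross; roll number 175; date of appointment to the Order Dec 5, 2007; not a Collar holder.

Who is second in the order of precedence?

Takahashi

By grade within the Order: Farouk, Takahashi and Okonkwo (Grand Cross); then Haddad, Pereira, Quinn and Reyes (Knight Commander).
Among Farouk, Takahashi and Okonkwo, by roll number (lower first): Farouk and Takahashi (175) before Okonkwo (567).
Farouk and Takahashi both have date of appointment to the Order Dec 5, 2007, so the next rule applies.
Farouk and Takahashi are each not a Collar holder, so the next rule applies.
Among Farouk and Takahashi, alphabetically by surname: Farouk before Takahashi.
Haddad, Pereira, Quinn and Reyes all have roll number 844, so the next rule applies.
Haddad, Pereira, Quinn and Reyes all have date of appointment to the Order Sep 21, 2003, so the next rule applies.
Haddad, Pereira, Quinn and Reyes are each not a Collar holder, so the next rule applies.
Among Haddad, Pereira, Quinn and Reyes, alphabetically by surname: Haddad before Pereira before Quinn before Reyes.
Order: Farouk, Takahashi, Okonkwo, Haddad, Pereira, Quinn, Reyes.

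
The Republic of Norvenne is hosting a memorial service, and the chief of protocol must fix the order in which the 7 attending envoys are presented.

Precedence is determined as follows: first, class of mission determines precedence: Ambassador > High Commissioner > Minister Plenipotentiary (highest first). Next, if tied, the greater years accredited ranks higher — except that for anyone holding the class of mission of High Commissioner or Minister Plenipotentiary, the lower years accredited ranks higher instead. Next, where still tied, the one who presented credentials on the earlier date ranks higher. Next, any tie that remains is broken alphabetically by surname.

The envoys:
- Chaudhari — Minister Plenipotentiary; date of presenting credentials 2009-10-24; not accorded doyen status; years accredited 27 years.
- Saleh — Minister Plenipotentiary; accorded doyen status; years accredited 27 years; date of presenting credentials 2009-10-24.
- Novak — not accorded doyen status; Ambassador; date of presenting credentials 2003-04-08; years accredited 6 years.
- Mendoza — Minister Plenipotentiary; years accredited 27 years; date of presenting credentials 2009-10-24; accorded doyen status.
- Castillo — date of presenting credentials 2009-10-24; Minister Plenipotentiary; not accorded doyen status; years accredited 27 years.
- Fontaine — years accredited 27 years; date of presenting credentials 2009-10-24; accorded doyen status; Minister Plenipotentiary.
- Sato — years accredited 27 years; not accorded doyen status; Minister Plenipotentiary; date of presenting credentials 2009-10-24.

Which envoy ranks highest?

By class of mission: Novak (Ambassador); then Castillo, Chaudhari, Fontaine, Mendoza, Saleh and Sato (Minister Plenipotentiary).
Castillo, Chaudhari, Fontaine, Mendoza, Saleh and Sato all have years accredited 27 years, so the next rule applies.
Castillo, Chaudhari, Fontaine, Mendoza, Saleh and Sato all have date of presenting credentials 2009-10-24, so the next rule applies.
Among Castillo, Chaudhari, Fontaine, Mendoza, Saleh and Sato, alphabetically by surname: Castillo before Chaudhari before Fontaine before Mendoza before Saleh before Sato.
Order: Novak, Castillo, Chaudhari, Fontaine, Mendoza, Saleh, Sato.

Novak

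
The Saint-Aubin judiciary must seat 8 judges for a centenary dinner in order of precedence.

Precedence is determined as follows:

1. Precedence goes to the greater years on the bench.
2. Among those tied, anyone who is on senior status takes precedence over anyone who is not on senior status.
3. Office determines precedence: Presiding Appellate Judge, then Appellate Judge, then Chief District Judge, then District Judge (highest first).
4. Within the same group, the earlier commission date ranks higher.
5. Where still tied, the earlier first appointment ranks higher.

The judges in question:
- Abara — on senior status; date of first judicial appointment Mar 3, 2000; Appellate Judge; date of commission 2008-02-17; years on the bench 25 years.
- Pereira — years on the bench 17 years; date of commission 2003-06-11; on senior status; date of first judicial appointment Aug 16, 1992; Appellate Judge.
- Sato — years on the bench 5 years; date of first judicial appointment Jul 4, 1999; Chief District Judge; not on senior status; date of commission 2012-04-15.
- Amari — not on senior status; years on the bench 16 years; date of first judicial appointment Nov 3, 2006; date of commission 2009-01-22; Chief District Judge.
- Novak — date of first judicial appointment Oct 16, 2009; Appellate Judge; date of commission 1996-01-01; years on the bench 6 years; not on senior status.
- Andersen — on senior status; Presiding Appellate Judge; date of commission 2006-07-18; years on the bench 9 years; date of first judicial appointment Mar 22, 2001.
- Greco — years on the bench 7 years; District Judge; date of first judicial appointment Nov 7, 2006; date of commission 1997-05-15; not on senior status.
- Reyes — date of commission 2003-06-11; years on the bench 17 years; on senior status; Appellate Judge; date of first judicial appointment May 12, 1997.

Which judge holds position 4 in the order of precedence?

By years on the bench (higher first): Abara (25 years); then Pereira and Reyes (both 17 years); then Amari (16 years); then Andersen (9 years); then Greco (7 years); then Novak (6 years); then Sato (5 years).
Pereira and Reyes are each on senior status, so the next rule applies.
Pereira and Reyes are each Appellate Judge, so the next rule applies.
Pereira and Reyes both have date of commission 2003-06-11, so the next rule applies.
Among Pereira and Reyes, by date of first judicial appointment (earlier first): Pereira (Aug 16, 1992) before Reyes (May 12, 1997).
Order: Abara, Pereira, Reyes, Amari, Andersen, Greco, Novak, Sato.

Amari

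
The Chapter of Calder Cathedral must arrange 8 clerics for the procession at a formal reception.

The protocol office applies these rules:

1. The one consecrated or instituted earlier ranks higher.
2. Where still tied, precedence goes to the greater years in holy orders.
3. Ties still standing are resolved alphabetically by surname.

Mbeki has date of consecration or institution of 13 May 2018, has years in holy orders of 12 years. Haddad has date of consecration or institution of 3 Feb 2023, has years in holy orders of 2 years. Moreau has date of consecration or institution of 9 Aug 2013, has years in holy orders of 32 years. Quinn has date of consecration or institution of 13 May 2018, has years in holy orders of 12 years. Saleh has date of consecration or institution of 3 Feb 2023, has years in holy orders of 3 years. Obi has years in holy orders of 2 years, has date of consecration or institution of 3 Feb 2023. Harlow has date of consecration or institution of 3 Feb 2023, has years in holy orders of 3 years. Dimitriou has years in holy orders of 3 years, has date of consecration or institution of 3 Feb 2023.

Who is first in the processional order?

Moreau

By date of consecration or institution (earlier first): Moreau (9 Aug 2013); then Mbeki and Quinn (both 13 May 2018); then Dimitriou, Harlow, Saleh, Haddad and Obi (each 3 Feb 2023).
Mbeki and Quinn both have years in holy orders 12 years, so the next rule applies.
Among Mbeki and Quinn, alphabetically by surname: Mbeki before Quinn.
Among Dimitriou, Harlow, Saleh, Haddad and Obi, by years in holy orders (higher first): Dimitriou, Harlow and Saleh (3 years) before Haddad and Obi (2 years).
Among Dimitriou, Harlow and Saleh, alphabetically by surname: Dimitriou before Harlow before Saleh.
Among Haddad and Obi, alphabetically by surname: Haddad before Obi.
Order: Moreau, Mbeki, Quinn, Dimitriou, Harlow, Saleh, Haddad, Obi.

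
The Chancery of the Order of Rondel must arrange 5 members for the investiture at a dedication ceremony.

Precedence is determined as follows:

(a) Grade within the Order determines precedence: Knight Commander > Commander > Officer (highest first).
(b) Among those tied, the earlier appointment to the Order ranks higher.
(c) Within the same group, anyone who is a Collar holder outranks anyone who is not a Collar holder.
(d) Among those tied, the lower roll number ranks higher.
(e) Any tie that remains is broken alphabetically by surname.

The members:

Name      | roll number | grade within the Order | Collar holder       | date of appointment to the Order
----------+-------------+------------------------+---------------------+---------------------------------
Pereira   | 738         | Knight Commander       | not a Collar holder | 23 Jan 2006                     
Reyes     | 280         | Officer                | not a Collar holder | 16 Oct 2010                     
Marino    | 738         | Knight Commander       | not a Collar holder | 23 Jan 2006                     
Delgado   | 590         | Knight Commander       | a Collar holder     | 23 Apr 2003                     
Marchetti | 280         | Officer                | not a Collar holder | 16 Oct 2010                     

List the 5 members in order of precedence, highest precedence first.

Delgado, Marino, Pereira, Marchetti, Reyes

By grade within the Order: Delgado, Marino and Pereira (Knight Commander); then Marchetti and Reyes (Officer).
Among Delgado, Marino and Pereira, by date of appointment to the Order (earlier first): Delgado (23 Apr 2003) before Marino and Pereira (23 Jan 2006).
Marino and Pereira are each not a Collar holder, so the next rule applies.
Marino and Pereira both have roll number 738, so the next rule applies.
Among Marino and Pereira, alphabetically by surname: Marino before Pereira.
Marchetti and Reyes both have date of appointment to the Order 16 Oct 2010, so the next rule applies.
Marchetti and Reyes are each not a Collar holder, so the next rule applies.
Marchetti and Reyes both have roll number 280, so the next rule applies.
Among Marchetti and Reyes, alphabetically by surname: Marchetti before Reyes.
Full order: Delgado, Marino, Pereira, Marchetti, Reyes.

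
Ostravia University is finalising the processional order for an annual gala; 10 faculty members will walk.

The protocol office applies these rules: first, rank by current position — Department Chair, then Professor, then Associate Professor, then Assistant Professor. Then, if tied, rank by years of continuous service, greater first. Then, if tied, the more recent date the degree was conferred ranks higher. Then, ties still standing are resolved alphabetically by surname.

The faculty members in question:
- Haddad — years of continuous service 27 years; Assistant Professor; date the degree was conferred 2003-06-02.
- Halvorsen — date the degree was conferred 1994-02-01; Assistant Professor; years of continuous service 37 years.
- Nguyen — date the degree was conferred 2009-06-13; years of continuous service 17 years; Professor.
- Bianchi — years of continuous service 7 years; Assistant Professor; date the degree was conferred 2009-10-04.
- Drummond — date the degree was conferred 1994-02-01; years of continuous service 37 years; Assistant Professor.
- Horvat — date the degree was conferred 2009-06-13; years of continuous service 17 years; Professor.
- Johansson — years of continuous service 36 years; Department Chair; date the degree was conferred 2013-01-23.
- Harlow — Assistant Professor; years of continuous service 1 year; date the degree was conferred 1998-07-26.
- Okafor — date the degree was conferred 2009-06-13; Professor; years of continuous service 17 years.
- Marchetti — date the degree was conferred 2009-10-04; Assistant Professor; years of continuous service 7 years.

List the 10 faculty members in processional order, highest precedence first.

By current position: Johansson (Department Chair); then Horvat, Nguyen and Okafor (Professor); then Drummond, Halvorsen, Haddad, Bianchi, Marchetti and Harlow (Assistant Professor).
Horvat, Nguyen and Okafor all have years of continuous service 17 years, so the next rule applies.
Horvat, Nguyen and Okafor all have date the degree was conferred 2009-06-13, so the next rule applies.
Among Horvat, Nguyen and Okafor, alphabetically by surname: Horvat before Nguyen before Okafor.
Among Drummond, Halvorsen, Haddad, Bianchi, Marchetti and Harlow, by years of continuous service (higher first): Drummond and Halvorsen (37 years) before Haddad (27 years) before Bianchi and Marchetti (7 years) before Harlow (1 year).
Drummond and Halvorsen both have date the degree was conferred 1994-02-01, so the next rule applies.
Among Drummond and Halvorsen, alphabetically by surname: Drummond before Halvorsen.
Bianchi and Marchetti both have date the degree was conferred 2009-10-04, so the next rule applies.
Among Bianchi and Marchetti, alphabetically by surname: Bianchi before Marchetti.
Full order: Johansson, Horvat, Nguyen, Okafor, Drummond, Halvorsen, Haddad, Bianchi, Marchetti, Harlow.

Johansson, Horvat, Nguyen, Okafor, Drummond, Halvorsen, Haddad, Bianchi, Marchetti, Harlow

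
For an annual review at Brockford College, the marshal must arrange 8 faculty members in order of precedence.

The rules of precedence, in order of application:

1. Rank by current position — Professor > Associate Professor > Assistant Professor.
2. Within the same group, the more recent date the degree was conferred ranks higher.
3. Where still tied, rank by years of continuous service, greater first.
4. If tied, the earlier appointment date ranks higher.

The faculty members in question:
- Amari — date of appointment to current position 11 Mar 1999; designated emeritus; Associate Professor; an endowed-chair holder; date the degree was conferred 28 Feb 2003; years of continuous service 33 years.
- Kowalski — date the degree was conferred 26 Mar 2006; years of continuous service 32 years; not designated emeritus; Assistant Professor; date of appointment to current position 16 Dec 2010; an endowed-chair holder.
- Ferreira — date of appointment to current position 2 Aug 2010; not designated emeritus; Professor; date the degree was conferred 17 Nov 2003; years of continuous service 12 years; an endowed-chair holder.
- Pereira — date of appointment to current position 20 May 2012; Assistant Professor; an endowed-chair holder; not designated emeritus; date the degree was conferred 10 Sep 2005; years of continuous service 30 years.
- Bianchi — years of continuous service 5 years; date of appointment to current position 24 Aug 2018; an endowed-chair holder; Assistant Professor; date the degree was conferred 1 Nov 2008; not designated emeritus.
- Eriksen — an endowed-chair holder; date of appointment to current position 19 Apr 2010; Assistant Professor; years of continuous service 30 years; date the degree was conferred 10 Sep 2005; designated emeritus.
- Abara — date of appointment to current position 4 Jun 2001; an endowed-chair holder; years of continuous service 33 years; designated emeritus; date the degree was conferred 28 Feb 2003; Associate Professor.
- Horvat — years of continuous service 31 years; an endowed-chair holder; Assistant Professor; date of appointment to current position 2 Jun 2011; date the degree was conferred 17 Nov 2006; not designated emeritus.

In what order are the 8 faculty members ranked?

Ferreira, Amari, Abara, Bianchi, Horvat, Kowalski, Eriksen, Pereira

By current position: Ferreira (Professor); then Amari and Abara (Associate Professor); then Bianchi, Horvat, Kowalski, Eriksen and Pereira (Assistant Professor).
Amari and Abara both have date the degree was conferred 28 Feb 2003, so the next rule applies.
Amari and Abara both have years of continuous service 33 years, so the next rule applies.
Among Amari and Abara, by date of appointment to current position (earlier first): Amari (11 Mar 1999) before Abara (4 Jun 2001).
Among Bianchi, Horvat, Kowalski, Eriksen and Pereira, by date the degree was conferred (later first): Bianchi (1 Nov 2008) before Horvat (17 Nov 2006) before Kowalski (26 Mar 2006) before Eriksen and Pereira (10 Sep 2005).
Eriksen and Pereira both have years of continuous service 30 years, so the next rule applies.
Among Eriksen and Pereira, by date of appointment to current position (earlier first): Eriksen (19 Apr 2010) before Pereira (20 May 2012).
Full order: Ferreira, Amari, Abara, Bianchi, Horvat, Kowalski, Eriksen, Pereira.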